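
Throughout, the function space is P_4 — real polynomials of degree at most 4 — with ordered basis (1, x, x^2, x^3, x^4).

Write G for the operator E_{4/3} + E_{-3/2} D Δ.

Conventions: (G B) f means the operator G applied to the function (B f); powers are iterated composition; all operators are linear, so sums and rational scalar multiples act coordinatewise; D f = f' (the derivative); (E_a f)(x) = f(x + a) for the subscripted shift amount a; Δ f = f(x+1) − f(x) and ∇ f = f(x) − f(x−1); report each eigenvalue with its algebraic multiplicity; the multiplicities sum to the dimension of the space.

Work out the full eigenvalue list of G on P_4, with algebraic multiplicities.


λ = 1 (multiplicity 5)

image of 1: 1
image of x: x + 4/3
image of x^2: x^2 + (8/3)x + 34/9
image of x^3: x^3 + 4x^2 + (34/3)x - 98/27
image of x^4: x^4 + (16/3)x^3 + (68/3)x^2 - (392/27)x + 1309/81
the matrix is upper triangular; its diagonal is (1, 1, 1, 1, 1)
for a triangular matrix the eigenvalues are the diagonal entries, with algebraic multiplicity their repetition count


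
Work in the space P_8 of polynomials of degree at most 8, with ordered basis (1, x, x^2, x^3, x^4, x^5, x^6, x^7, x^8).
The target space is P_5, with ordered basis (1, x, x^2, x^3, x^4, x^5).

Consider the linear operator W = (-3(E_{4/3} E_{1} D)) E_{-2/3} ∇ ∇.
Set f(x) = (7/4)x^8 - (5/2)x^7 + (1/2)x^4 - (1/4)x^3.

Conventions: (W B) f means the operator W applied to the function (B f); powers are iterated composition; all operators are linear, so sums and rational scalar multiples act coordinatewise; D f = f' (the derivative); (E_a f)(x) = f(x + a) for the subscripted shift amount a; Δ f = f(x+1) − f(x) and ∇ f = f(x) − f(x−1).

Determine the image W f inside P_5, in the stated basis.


∇ f = 14x^7 - (133/2)x^6 + (301/2)x^5 - 210x^4 + (375/2)x^3 - (421/4)x^2 + (137/4)x - 5
∇ ∇ f = 98x^6 - 693x^5 + 2240x^4 - 4165x^3 + 4619x^2 - (5725/2)x + 768
E_{-2/3} ∇ ∇ f = 98x^6 - 1085x^5 + (15610/3)x^4 - (372575/27)x^3 + (574183/27)x^2 - (2914573/162)x + 4742603/729
D (E_{-2/3} ∇) ∇ f = 588x^5 - 5425x^4 + (62440/3)x^3 - (372575/9)x^2 + (1148366/27)x - 2914573/162
E_{1} D (E_{-2/3} ∇) ∇ f = 588x^5 - 2485x^4 + (14980/3)x^3 - (50645/9)x^2 + (92276/27)x - 142561/162
E_{4/3} E_{1} D (E_{-2/3} ∇) ∇ f = 588x^5 + 1435x^4 + (6580/3)x^3 + (15995/9)x^2 + (20876/27)x + 21535/162
(-3(E_{4/3} E_{1} D)) (E_{-2/3} ∇) ∇ f = -1764x^5 - 4305x^4 - 6580x^3 - (15995/3)x^2 - (20876/9)x - 21535/54

the image equals g(x) = -1764x^5 - 4305x^4 - 6580x^3 - (15995/3)x^2 - (20876/9)x - 21535/54


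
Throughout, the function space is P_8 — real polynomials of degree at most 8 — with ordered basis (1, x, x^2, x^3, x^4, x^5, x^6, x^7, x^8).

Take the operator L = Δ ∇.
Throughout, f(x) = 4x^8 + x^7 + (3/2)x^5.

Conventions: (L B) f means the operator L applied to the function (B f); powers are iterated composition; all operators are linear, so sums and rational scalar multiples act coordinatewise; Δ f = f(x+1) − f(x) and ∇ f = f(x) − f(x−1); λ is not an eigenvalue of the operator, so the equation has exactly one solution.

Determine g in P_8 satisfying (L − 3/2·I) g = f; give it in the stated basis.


the result is g(x) = -(8/3)x^8 - (2/3)x^7 - (896/9)x^6 - (59/3)x^5 - 2240x^4 - (880/3)x^3 - (60032/3)x^2 - (3932/3)x - 804704/27

write g with unknown coordinates in the stated basis and equate coefficients in (L − 3/2·I) g = f
solving from the highest basis element down gives g = -(8/3)x^8 - (2/3)x^7 - (896/9)x^6 - (59/3)x^5 - 2240x^4 - (880/3)x^3 - (60032/3)x^2 - (3932/3)x - 804704/27
check: L g = -(448/3)x^6 - 28x^5 - 3360x^4 - 440x^3 - 30016x^2 - 1966x - 402352/9
so L g − 3/2·g = 4x^8 + x^7 + (3/2)x^5 = f ✓


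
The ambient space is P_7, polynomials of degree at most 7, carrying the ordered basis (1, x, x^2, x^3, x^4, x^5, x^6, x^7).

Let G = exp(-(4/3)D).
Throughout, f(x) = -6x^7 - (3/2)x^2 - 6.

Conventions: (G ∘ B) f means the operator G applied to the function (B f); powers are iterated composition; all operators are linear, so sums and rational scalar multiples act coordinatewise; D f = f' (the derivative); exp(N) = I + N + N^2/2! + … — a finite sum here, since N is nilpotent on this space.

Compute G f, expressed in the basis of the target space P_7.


the result is g(x) = -6x^7 + 56x^6 - 224x^5 + (4480/9)x^4 - (17920/27)x^3 + (28591/54)x^2 - (56372/243)x + 26450/729

order-1 term: 56x^6 + 4x
order-2 term: -224x^5 - 8/3
order-3 term: (4480/9)x^4
order-4 term: -(17920/27)x^3
order-5 term: (14336/27)x^2
order-6 term: -(57344/243)x
order-7 term: 32768/729
the series for exp(-(4/3)D) f terminates at order 7
exp(-(4/3)D) f = -6x^7 + 56x^6 - 224x^5 + (4480/9)x^4 - (17920/27)x^3 + (28591/54)x^2 - (56372/243)x + 26450/729


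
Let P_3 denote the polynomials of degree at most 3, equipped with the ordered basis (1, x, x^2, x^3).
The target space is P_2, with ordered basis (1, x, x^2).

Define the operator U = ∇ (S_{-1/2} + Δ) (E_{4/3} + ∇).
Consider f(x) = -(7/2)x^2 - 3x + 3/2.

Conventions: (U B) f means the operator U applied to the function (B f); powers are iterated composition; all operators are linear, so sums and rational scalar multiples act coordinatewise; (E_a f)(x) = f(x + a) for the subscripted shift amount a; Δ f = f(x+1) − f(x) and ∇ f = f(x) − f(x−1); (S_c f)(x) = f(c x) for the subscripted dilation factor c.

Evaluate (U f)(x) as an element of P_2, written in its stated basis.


E_{4/3} f = -(7/2)x^2 - (37/3)x - 157/18
∇ f = -7x + 1/2
(E_{4/3} + ∇) f = -(7/2)x^2 - (58/3)x - 74/9
S_{-1/2} (E_{4/3} + ∇) f = -(7/8)x^2 + (29/3)x - 74/9
Δ (E_{4/3} + ∇) f = -7x - 137/6
(S_{-1/2} + Δ) (E_{4/3} + ∇) f = -(7/8)x^2 + (8/3)x - 559/18
∇ (S_{-1/2} + Δ) (E_{4/3} + ∇) f = -(7/4)x + 85/24

the result is g(x) = -(7/4)x + 85/24


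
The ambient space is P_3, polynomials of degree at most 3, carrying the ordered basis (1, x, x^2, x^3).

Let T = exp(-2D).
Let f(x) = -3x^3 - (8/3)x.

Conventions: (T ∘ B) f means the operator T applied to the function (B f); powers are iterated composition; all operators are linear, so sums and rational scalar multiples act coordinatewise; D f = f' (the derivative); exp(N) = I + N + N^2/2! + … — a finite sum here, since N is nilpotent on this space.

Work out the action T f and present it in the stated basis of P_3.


order-1 term: 18x^2 + 16/3
order-2 term: -36x
order-3 term: 24
the series for exp(-2D) f terminates at order 3
exp(-2D) f = -3x^3 + 18x^2 - (116/3)x + 88/3

the image equals g(x) = -3x^3 + 18x^2 - (116/3)x + 88/3


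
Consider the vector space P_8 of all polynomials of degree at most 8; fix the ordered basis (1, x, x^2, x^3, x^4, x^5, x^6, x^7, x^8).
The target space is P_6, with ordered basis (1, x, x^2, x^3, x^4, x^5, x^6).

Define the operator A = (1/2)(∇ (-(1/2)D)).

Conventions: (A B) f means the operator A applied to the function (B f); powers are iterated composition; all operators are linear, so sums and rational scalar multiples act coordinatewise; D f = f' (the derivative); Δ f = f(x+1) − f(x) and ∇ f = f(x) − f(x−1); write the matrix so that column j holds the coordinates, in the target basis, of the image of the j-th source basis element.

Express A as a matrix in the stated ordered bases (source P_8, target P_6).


the matrix is [[0, 0, -1/2, 3/4, -1, 5/4, -3/2, 7/4, -2]; [0, 0, 0, -3/2, 3, -5, 15/2, -21/2, 14]; [0, 0, 0, 0, -3, 15/2, -15, 105/4, -42]; [0, 0, 0, 0, 0, -5, 15, -35, 70]; [0, 0, 0, 0, 0, 0, -15/2, 105/4, -70]; [0, 0, 0, 0, 0, 0, 0, -21/2, 42]; [0, 0, 0, 0, 0, 0, 0, 0, -14]] (rows listed top to bottom)

image of 1: 0
image of x: 0
image of x^2: -1/2
image of x^3: -(3/2)x + 3/4
image of x^4: -3x^2 + 3x - 1
image of x^5: -5x^3 + (15/2)x^2 - 5x + 5/4
image of x^6: -(15/2)x^4 + 15x^3 - 15x^2 + (15/2)x - 3/2
image of x^7: -(21/2)x^5 + (105/4)x^4 - 35x^3 + (105/4)x^2 - (21/2)x + 7/4
image of x^8: -14x^6 + 42x^5 - 70x^4 + 70x^3 - 42x^2 + 14x - 2
each image's coordinates form column j of the matrix


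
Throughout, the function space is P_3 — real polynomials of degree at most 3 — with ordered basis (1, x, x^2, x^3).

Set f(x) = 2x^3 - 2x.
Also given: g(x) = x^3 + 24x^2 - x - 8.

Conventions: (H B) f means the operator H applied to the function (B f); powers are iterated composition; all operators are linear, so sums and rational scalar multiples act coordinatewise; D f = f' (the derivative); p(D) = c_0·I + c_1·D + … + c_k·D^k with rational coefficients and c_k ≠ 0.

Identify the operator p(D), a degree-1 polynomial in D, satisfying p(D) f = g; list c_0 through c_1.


p(D) = (1/2)·I + 4·D, i.e. c_0 = 1/2, c_1 = 4

D^0 f = 2x^3 - 2x
D^1 f = 6x^2 - 2
matching coefficients of g against c_0 f + c_1 Df + … from the top degree down determines the c_i
solution: c_0 = 1/2, c_1 = 4


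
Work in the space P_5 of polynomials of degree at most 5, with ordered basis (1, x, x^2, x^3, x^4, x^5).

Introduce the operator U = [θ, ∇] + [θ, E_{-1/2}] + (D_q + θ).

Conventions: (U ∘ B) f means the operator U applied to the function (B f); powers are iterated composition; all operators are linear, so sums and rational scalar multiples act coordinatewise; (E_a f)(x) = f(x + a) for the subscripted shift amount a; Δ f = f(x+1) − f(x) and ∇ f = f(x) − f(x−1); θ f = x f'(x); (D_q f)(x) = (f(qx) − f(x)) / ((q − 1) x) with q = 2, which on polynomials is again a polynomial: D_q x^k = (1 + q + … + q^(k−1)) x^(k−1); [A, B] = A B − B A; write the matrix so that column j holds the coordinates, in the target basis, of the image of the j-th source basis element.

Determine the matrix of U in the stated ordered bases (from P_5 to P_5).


image of 1: 0
image of x: x + 1/2
image of x^2: 2x^2 + 2x + 3/2
image of x^3: 3x^3 + (11/2)x^2 + (9/2)x - 21/8
image of x^4: 4x^4 + 13x^3 + 9x^2 - (21/2)x + 15/4
image of x^5: 5x^5 + (57/2)x^4 + 15x^3 - (105/4)x^2 + (75/4)x - 155/32
each image's coordinates form column j of the matrix

the matrix is [[0, 1/2, 3/2, -21/8, 15/4, -155/32]; [0, 1, 2, 9/2, -21/2, 75/4]; [0, 0, 2, 11/2, 9, -105/4]; [0, 0, 0, 3, 13, 15]; [0, 0, 0, 0, 4, 57/2]; [0, 0, 0, 0, 0, 5]] (rows listed top to bottom)


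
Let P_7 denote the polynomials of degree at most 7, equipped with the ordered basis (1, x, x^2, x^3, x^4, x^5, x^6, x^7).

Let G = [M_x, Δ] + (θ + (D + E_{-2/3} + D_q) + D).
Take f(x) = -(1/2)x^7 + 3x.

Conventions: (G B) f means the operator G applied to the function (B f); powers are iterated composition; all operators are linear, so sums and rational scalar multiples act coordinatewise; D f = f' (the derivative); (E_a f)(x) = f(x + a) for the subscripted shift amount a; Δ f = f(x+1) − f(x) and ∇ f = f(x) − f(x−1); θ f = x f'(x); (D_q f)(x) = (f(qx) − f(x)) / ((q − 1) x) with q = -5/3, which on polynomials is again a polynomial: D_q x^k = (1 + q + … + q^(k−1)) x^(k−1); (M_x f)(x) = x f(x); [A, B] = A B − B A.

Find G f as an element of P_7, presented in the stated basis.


Δ f = -(7/2)x^6 - (21/2)x^5 - (35/2)x^4 - (35/2)x^3 - (21/2)x^2 - (7/2)x + 5/2
M_x Δ f = -(7/2)x^7 - (21/2)x^6 - (35/2)x^5 - (35/2)x^4 - (21/2)x^3 - (7/2)x^2 + (5/2)x
M_x f = -(1/2)x^8 + 3x^2
Δ M_x f = -4x^7 - 14x^6 - 28x^5 - 35x^4 - 28x^3 - 14x^2 + 2x + 5/2
[M_x, Δ] f = (1/2)x^7 + (7/2)x^6 + (21/2)x^5 + (35/2)x^4 + (35/2)x^3 + (21/2)x^2 + (1/2)x - 5/2
θ f = -(7/2)x^7 + 3x
D f = -(7/2)x^6 + 3
E_{-2/3} f = -(1/2)x^7 + (7/3)x^6 - (14/3)x^5 + (140/27)x^4 - (280/81)x^3 + (112/81)x^2 + (1963/729)x - 4310/2187
D_q f = -(10039/1458)x^6 + 3
(D + E_{-2/3} + D_q) f = -(1/2)x^7 - (5870/729)x^6 - (14/3)x^5 + (140/27)x^4 - (280/81)x^3 + (112/81)x^2 + (1963/729)x + 8812/2187
D f = -(7/2)x^6 + 3
(θ + (D + E_{-2/3} + D_q) + D) f = -4x^7 - (16843/1458)x^6 - (14/3)x^5 + (140/27)x^4 - (280/81)x^3 + (112/81)x^2 + (4150/729)x + 15373/2187
([M_x, Δ] + (θ + (D + E_{-2/3} + D_q) + D)) f = -(7/2)x^7 - (5870/729)x^6 + (35/6)x^5 + (1225/54)x^4 + (2275/162)x^3 + (1925/162)x^2 + (9029/1458)x + 19811/4374

the image equals g(x) = -(7/2)x^7 - (5870/729)x^6 + (35/6)x^5 + (1225/54)x^4 + (2275/162)x^3 + (1925/162)x^2 + (9029/1458)x + 19811/4374


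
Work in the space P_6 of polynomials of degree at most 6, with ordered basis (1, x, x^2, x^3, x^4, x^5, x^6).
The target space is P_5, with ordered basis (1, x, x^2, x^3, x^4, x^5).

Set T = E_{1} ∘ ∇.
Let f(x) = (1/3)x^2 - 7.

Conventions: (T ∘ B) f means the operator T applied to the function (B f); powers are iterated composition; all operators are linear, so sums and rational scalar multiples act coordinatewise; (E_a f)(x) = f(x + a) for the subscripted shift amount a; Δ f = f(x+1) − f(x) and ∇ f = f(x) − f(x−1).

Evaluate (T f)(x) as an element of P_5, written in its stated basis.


g(x) = (2/3)x + 1/3

∇ f = (2/3)x - 1/3
E_{1} ∇ f = (2/3)x + 1/3


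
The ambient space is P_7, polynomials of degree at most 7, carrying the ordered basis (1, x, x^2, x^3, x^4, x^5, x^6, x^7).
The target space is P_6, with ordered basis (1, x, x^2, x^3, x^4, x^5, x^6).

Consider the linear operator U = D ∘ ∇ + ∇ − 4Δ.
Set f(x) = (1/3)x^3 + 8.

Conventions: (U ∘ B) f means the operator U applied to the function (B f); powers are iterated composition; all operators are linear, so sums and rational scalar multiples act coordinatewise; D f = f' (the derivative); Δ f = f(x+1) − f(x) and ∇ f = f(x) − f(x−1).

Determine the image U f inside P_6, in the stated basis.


g(x) = -3x^2 - 3x - 2

∇ f = x^2 - x + 1/3
D ∇ f = 2x - 1
∇ f = x^2 - x + 1/3
Δ f = x^2 + x + 1/3
(-4Δ) f = -4x^2 - 4x - 4/3
(D ∘ ∇ + ∇ − 4Δ) f = -3x^2 - 3x - 2


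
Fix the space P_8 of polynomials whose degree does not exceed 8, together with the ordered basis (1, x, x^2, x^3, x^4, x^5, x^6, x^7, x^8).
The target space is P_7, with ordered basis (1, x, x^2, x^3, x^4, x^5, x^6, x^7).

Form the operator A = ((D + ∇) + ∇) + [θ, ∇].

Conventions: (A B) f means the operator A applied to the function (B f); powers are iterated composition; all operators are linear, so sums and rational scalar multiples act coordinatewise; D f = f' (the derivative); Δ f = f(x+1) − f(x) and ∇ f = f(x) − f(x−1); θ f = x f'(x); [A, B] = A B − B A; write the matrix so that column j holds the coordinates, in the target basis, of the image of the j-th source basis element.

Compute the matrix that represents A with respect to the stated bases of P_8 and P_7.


image of 1: 0
image of x: 2
image of x^2: 4x
image of x^3: 6x^2 - 1
image of x^4: 8x^3 - 4x + 2
image of x^5: 10x^4 - 10x^2 + 10x - 3
image of x^6: 12x^5 - 20x^3 + 30x^2 - 18x + 4
image of x^7: 14x^6 - 35x^4 + 70x^3 - 63x^2 + 28x - 5
image of x^8: 16x^7 - 56x^5 + 140x^4 - 168x^3 + 112x^2 - 40x + 6
each image's coordinates form column j of the matrix

the matrix is [[0, 2, 0, -1, 2, -3, 4, -5, 6]; [0, 0, 4, 0, -4, 10, -18, 28, -40]; [0, 0, 0, 6, 0, -10, 30, -63, 112]; [0, 0, 0, 0, 8, 0, -20, 70, -168]; [0, 0, 0, 0, 0, 10, 0, -35, 140]; [0, 0, 0, 0, 0, 0, 12, 0, -56]; [0, 0, 0, 0, 0, 0, 0, 14, 0]; [0, 0, 0, 0, 0, 0, 0, 0, 16]] (rows listed top to bottom)


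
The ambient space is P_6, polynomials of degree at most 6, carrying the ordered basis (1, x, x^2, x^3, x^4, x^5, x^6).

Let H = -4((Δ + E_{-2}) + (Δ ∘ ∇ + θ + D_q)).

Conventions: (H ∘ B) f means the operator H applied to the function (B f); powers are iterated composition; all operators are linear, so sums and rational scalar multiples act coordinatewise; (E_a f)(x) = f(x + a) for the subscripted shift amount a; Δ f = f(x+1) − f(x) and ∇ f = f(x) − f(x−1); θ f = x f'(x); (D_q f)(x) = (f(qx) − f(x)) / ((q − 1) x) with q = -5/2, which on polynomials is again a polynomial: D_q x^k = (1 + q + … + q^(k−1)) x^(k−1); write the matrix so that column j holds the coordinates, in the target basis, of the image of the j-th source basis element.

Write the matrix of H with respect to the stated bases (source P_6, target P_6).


the matrix is [[-4, 0, -28, 28, -76, 124, -268]; [0, -8, 14, -84, 112, -380, 744]; [0, 0, -12, -7, -168, 280, -1140]; [0, 0, 0, -16, 119/2, -280, 560]; [0, 0, 0, 0, -20, -371/4, -420]; [0, 0, 0, 0, 0, -24, 2415/8]; [0, 0, 0, 0, 0, 0, -28]] (rows listed top to bottom)

image of 1: -4
image of x: -8x
image of x^2: -12x^2 + 14x - 28
image of x^3: -16x^3 - 7x^2 - 84x + 28
image of x^4: -20x^4 + (119/2)x^3 - 168x^2 + 112x - 76
image of x^5: -24x^5 - (371/4)x^4 - 280x^3 + 280x^2 - 380x + 124
image of x^6: -28x^6 + (2415/8)x^5 - 420x^4 + 560x^3 - 1140x^2 + 744x - 268
each image's coordinates form column j of the matrix


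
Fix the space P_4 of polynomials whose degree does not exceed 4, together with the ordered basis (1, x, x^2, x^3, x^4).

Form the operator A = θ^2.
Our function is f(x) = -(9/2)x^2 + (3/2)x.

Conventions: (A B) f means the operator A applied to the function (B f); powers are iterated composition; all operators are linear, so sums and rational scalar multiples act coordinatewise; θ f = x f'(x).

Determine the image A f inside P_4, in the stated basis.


θ f = -9x^2 + (3/2)x
θ θ f = -18x^2 + (3/2)x

the image equals g(x) = -18x^2 + (3/2)x


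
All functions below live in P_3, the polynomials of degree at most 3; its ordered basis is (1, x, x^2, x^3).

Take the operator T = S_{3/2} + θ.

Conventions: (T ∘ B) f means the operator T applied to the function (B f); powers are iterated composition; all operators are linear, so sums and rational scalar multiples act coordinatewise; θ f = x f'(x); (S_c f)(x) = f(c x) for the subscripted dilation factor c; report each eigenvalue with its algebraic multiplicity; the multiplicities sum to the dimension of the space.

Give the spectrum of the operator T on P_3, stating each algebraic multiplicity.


λ = 1 (multiplicity 1), λ = 5/2 (multiplicity 1), λ = 17/4 (multiplicity 1), λ = 51/8 (multiplicity 1)

image of 1: 1
image of x: (5/2)x
image of x^2: (17/4)x^2
image of x^3: (51/8)x^3
the matrix is upper triangular; its diagonal is (1, 5/2, 17/4, 51/8)
for a triangular matrix the eigenvalues are the diagonal entries, with algebraic multiplicity their repetition count


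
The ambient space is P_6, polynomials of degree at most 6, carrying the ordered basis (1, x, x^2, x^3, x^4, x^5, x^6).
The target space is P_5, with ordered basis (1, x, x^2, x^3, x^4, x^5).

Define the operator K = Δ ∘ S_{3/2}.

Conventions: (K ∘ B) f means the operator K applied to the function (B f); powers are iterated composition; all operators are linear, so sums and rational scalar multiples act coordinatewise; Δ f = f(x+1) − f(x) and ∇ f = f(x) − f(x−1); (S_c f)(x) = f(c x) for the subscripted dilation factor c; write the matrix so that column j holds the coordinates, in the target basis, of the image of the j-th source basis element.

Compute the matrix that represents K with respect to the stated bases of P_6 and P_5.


image of 1: 0
image of x: 3/2
image of x^2: (9/2)x + 9/4
image of x^3: (81/8)x^2 + (81/8)x + 27/8
image of x^4: (81/4)x^3 + (243/8)x^2 + (81/4)x + 81/16
image of x^5: (1215/32)x^4 + (1215/16)x^3 + (1215/16)x^2 + (1215/32)x + 243/32
image of x^6: (2187/32)x^5 + (10935/64)x^4 + (3645/16)x^3 + (10935/64)x^2 + (2187/32)x + 729/64
each image's coordinates form column j of the matrix

the matrix is [[0, 3/2, 9/4, 27/8, 81/16, 243/32, 729/64]; [0, 0, 9/2, 81/8, 81/4, 1215/32, 2187/32]; [0, 0, 0, 81/8, 243/8, 1215/16, 10935/64]; [0, 0, 0, 0, 81/4, 1215/16, 3645/16]; [0, 0, 0, 0, 0, 1215/32, 10935/64]; [0, 0, 0, 0, 0, 0, 2187/32]] (rows listed top to bottom)


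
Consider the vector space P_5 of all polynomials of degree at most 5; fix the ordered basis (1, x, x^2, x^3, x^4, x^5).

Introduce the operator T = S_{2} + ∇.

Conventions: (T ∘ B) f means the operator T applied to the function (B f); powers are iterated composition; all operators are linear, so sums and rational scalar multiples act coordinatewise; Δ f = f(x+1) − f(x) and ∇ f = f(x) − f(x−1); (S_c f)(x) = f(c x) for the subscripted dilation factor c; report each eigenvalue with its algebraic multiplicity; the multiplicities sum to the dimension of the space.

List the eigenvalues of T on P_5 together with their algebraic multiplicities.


image of 1: 1
image of x: 2x + 1
image of x^2: 4x^2 + 2x - 1
image of x^3: 8x^3 + 3x^2 - 3x + 1
image of x^4: 16x^4 + 4x^3 - 6x^2 + 4x - 1
image of x^5: 32x^5 + 5x^4 - 10x^3 + 10x^2 - 5x + 1
the matrix is upper triangular; its diagonal is (1, 2, 4, 8, 16, 32)
for a triangular matrix the eigenvalues are the diagonal entries, with algebraic multiplicity their repetition count

λ = 1 (multiplicity 1), λ = 2 (multiplicity 1), λ = 4 (multiplicity 1), λ = 8 (multiplicity 1), λ = 16 (multiplicity 1), λ = 32 (multiplicity 1)


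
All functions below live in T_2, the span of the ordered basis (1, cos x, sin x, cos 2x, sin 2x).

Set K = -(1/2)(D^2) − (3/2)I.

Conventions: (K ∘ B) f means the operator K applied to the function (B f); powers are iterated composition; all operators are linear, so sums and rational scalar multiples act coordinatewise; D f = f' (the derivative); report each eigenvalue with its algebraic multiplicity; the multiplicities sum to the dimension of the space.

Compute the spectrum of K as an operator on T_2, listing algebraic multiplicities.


image of 1: -3/2
image of cos x: -cos x
image of sin x: -sin x
image of cos 2x: (1/2)cos 2x
image of sin 2x: (1/2)sin 2x
the matrix is diagonal; its diagonal is (-3/2, -1, -1, 1/2, 1/2)
for a triangular matrix the eigenvalues are the diagonal entries, with algebraic multiplicity their repetition count

λ = -3/2 (multiplicity 1), λ = -1 (multiplicity 2), λ = 1/2 (multiplicity 2)


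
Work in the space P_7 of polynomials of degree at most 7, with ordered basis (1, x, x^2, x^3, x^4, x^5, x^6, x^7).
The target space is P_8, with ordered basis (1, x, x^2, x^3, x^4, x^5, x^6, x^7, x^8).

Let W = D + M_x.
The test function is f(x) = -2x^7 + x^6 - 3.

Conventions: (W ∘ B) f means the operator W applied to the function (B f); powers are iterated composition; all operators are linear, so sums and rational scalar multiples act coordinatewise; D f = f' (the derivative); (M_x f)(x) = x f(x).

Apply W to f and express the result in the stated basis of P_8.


the result is g(x) = -2x^8 + x^7 - 14x^6 + 6x^5 - 3x

D f = -14x^6 + 6x^5
M_x f = -2x^8 + x^7 - 3x
(D + M_x) f = -2x^8 + x^7 - 14x^6 + 6x^5 - 3x


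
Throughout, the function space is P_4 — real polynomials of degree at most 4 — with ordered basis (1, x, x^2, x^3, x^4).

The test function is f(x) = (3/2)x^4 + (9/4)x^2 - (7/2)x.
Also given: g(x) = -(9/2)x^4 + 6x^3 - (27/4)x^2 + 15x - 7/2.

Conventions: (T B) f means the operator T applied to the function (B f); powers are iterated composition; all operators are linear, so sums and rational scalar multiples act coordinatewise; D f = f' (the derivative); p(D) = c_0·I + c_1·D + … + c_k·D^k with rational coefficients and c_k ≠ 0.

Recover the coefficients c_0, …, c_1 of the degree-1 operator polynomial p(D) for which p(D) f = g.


D^0 f = (3/2)x^4 + (9/4)x^2 - (7/2)x
D^1 f = 6x^3 + (9/2)x - 7/2
matching coefficients of g against c_0 f + c_1 Df + … from the top degree down determines the c_i
solution: c_0 = -3, c_1 = 1

p(D) = -3·I + D, i.e. c_0 = -3, c_1 = 1


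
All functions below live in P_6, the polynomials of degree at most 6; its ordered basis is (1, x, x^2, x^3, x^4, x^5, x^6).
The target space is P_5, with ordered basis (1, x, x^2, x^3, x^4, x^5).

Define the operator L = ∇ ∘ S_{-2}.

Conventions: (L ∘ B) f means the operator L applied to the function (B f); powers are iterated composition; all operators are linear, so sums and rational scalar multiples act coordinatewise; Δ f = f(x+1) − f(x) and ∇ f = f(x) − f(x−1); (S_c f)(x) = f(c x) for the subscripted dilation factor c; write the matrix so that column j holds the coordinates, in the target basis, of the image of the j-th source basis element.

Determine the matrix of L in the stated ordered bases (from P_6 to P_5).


the matrix is [[0, -2, -4, -8, -16, -32, -64]; [0, 0, 8, 24, 64, 160, 384]; [0, 0, 0, -24, -96, -320, -960]; [0, 0, 0, 0, 64, 320, 1280]; [0, 0, 0, 0, 0, -160, -960]; [0, 0, 0, 0, 0, 0, 384]] (rows listed top to bottom)

image of 1: 0
image of x: -2
image of x^2: 8x - 4
image of x^3: -24x^2 + 24x - 8
image of x^4: 64x^3 - 96x^2 + 64x - 16
image of x^5: -160x^4 + 320x^3 - 320x^2 + 160x - 32
image of x^6: 384x^5 - 960x^4 + 1280x^3 - 960x^2 + 384x - 64
each image's coordinates form column j of the matrix


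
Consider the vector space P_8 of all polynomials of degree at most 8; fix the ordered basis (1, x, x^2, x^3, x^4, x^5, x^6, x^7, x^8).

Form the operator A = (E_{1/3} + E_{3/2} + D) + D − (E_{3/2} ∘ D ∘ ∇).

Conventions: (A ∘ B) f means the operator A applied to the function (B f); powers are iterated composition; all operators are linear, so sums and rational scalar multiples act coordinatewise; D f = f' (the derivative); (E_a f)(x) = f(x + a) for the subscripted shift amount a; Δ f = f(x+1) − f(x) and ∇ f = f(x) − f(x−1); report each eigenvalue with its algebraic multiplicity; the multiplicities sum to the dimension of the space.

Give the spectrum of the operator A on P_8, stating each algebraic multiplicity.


λ = 2 (multiplicity 9)

image of 1: 2
image of x: 2x + 23/6
image of x^2: 2x^2 + (23/3)x + 13/36
image of x^3: 2x^3 + (23/2)x^2 + (13/12)x - 559/216
image of x^4: 2x^4 + (46/3)x^3 + (13/6)x^2 - (559/54)x - 10271/1296
image of x^5: 2x^5 + (115/6)x^4 + (65/18)x^3 - (2795/108)x^2 - (51355/1296)x - 135319/7776
image of x^6: 2x^6 + 23x^5 + (65/12)x^4 - (2795/54)x^3 - (51355/432)x^2 - (135319/1296)x - 1585511/46656
image of x^7: 2x^7 + (161/6)x^6 + (91/12)x^5 - (19565/216)x^4 - (359485/1296)x^3 - (947233/2592)x^2 - (11098577/46656)x - 17506807/279936
image of x^8: 2x^8 + (92/3)x^7 + (91/9)x^6 - (3913/27)x^5 - (359485/648)x^4 - (947233/972)x^3 - (11098577/11664)x^2 - (17506807/34992)x - 186430559/1679616
the matrix is upper triangular; its diagonal is (2, 2, 2, 2, 2, 2, 2, 2, 2)
for a triangular matrix the eigenvalues are the diagonal entries, with algebraic multiplicity their repetition count


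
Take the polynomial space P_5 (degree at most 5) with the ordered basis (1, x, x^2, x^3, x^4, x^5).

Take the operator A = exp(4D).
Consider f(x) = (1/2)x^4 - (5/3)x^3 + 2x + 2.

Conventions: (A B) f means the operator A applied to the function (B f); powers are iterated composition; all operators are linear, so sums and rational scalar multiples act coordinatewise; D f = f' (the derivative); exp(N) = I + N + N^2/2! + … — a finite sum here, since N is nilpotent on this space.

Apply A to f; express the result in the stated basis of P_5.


g(x) = (1/2)x^4 + (19/3)x^3 + 28x^2 + 50x + 94/3

order-1 term: 8x^3 - 20x^2 + 8
order-2 term: 48x^2 - 80x
order-3 term: 128x - 320/3
order-4 term: 128
the series for exp(4D) f terminates at order 4
exp(4D) f = (1/2)x^4 + (19/3)x^3 + 28x^2 + 50x + 94/3


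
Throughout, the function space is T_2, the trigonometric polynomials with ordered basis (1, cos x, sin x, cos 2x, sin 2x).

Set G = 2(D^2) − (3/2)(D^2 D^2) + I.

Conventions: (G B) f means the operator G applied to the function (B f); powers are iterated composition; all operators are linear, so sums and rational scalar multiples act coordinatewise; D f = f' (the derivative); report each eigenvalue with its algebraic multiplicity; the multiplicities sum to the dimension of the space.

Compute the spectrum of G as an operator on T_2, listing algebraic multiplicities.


λ = -31 (multiplicity 2), λ = -5/2 (multiplicity 2), λ = 1 (multiplicity 1)

image of 1: 1
image of cos x: -(5/2)cos x
image of sin x: -(5/2)sin x
image of cos 2x: -31cos 2x
image of sin 2x: -31sin 2x
the matrix is diagonal; its diagonal is (1, -5/2, -5/2, -31, -31)
for a triangular matrix the eigenvalues are the diagonal entries, with algebraic multiplicity their repetition count


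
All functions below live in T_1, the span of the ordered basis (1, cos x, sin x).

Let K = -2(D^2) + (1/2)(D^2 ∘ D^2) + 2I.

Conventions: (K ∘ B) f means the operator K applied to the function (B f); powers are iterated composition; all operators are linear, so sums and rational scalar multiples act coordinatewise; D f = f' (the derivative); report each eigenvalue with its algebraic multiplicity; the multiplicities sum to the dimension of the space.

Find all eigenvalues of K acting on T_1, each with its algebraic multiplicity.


λ = 2 (multiplicity 1), λ = 9/2 (multiplicity 2)

image of 1: 2
image of cos x: (9/2)cos x
image of sin x: (9/2)sin x
the matrix is diagonal; its diagonal is (2, 9/2, 9/2)
for a triangular matrix the eigenvalues are the diagonal entries, with algebraic multiplicity their repetition count


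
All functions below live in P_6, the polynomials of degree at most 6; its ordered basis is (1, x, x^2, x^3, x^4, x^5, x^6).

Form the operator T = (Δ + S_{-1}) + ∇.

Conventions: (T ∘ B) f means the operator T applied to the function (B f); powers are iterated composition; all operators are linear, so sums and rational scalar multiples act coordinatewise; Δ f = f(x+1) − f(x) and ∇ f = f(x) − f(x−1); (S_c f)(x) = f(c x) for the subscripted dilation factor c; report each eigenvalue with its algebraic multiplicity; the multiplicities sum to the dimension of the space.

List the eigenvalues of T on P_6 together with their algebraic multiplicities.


image of 1: 1
image of x: -x + 2
image of x^2: x^2 + 4x
image of x^3: -x^3 + 6x^2 + 2
image of x^4: x^4 + 8x^3 + 8x
image of x^5: -x^5 + 10x^4 + 20x^2 + 2
image of x^6: x^6 + 12x^5 + 40x^3 + 12x
the matrix is upper triangular; its diagonal is (1, -1, 1, -1, 1, -1, 1)
for a triangular matrix the eigenvalues are the diagonal entries, with algebraic multiplicity their repetition count

λ = -1 (multiplicity 3), λ = 1 (multiplicity 4)


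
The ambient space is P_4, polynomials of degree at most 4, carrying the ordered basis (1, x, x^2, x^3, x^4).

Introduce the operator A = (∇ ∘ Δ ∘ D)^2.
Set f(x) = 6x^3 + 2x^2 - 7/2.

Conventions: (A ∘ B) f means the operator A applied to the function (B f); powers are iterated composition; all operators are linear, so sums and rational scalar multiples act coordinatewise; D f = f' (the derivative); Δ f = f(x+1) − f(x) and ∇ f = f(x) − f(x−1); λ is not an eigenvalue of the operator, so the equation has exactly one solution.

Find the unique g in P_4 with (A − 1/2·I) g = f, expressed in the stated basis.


g(x) = -12x^3 - 4x^2 + 7

write g with unknown coordinates in the stated basis and equate coefficients in (A − 1/2·I) g = f
solving from the highest basis element down gives g = -12x^3 - 4x^2 + 7
check: A g = 0
so A g − 1/2·g = 6x^3 + 2x^2 - 7/2 = f ✓


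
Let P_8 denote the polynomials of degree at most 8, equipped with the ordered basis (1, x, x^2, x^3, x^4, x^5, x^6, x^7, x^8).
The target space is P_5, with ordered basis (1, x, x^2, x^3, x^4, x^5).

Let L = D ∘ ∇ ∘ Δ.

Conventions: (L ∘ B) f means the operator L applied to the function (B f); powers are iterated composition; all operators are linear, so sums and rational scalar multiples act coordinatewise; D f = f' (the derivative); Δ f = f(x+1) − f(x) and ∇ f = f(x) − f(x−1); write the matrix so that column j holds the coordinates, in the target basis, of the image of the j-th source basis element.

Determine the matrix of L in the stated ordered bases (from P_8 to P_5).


the matrix is [[0, 0, 0, 6, 0, 10, 0, 14, 0]; [0, 0, 0, 0, 24, 0, 60, 0, 112]; [0, 0, 0, 0, 0, 60, 0, 210, 0]; [0, 0, 0, 0, 0, 0, 120, 0, 560]; [0, 0, 0, 0, 0, 0, 0, 210, 0]; [0, 0, 0, 0, 0, 0, 0, 0, 336]] (rows listed top to bottom)

image of 1: 0
image of x: 0
image of x^2: 0
image of x^3: 6
image of x^4: 24x
image of x^5: 60x^2 + 10
image of x^6: 120x^3 + 60x
image of x^7: 210x^4 + 210x^2 + 14
image of x^8: 336x^5 + 560x^3 + 112x
each image's coordinates form column j of the matrix


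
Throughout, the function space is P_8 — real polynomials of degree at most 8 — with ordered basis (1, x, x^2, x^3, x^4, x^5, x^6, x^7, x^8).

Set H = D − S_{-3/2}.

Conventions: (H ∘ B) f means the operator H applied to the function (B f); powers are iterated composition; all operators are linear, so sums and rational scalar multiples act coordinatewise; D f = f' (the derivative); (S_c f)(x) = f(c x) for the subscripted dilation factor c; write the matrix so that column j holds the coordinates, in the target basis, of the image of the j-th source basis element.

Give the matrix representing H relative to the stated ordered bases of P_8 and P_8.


the matrix is [[-1, 1, 0, 0, 0, 0, 0, 0, 0]; [0, 3/2, 2, 0, 0, 0, 0, 0, 0]; [0, 0, -9/4, 3, 0, 0, 0, 0, 0]; [0, 0, 0, 27/8, 4, 0, 0, 0, 0]; [0, 0, 0, 0, -81/16, 5, 0, 0, 0]; [0, 0, 0, 0, 0, 243/32, 6, 0, 0]; [0, 0, 0, 0, 0, 0, -729/64, 7, 0]; [0, 0, 0, 0, 0, 0, 0, 2187/128, 8]; [0, 0, 0, 0, 0, 0, 0, 0, -6561/256]] (rows listed top to bottom)

image of 1: -1
image of x: (3/2)x + 1
image of x^2: -(9/4)x^2 + 2x
image of x^3: (27/8)x^3 + 3x^2
image of x^4: -(81/16)x^4 + 4x^3
image of x^5: (243/32)x^5 + 5x^4
image of x^6: -(729/64)x^6 + 6x^5
image of x^7: (2187/128)x^7 + 7x^6
image of x^8: -(6561/256)x^8 + 8x^7
each image's coordinates form column j of the matrix


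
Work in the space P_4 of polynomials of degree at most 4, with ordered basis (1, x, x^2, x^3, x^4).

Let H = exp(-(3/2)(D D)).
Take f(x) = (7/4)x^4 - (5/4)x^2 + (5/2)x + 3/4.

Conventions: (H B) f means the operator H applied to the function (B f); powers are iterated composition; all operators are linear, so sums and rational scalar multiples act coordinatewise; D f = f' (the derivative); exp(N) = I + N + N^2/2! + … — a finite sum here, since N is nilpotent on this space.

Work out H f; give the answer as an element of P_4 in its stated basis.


g(x) = (7/4)x^4 - (131/4)x^2 + (5/2)x + 207/4

order-1 term: -(63/2)x^2 + 15/4
order-2 term: 189/4
the series for exp(-(3/2)(D D)) f terminates at order 2
exp(-(3/2)(D D)) f = (7/4)x^4 - (131/4)x^2 + (5/2)x + 207/4


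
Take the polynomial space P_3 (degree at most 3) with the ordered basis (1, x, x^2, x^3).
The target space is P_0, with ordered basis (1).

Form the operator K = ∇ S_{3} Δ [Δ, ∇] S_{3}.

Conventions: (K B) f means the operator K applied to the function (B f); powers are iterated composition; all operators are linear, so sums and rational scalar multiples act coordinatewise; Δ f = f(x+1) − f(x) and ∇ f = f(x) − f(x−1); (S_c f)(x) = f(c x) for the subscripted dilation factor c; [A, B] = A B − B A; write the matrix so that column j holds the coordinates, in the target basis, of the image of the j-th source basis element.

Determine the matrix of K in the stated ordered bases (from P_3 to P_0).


image of 1: 0
image of x: 0
image of x^2: 0
image of x^3: 0
each image's coordinates form column j of the matrix

the matrix is [[0, 0, 0, 0]] (rows listed top to bottom)


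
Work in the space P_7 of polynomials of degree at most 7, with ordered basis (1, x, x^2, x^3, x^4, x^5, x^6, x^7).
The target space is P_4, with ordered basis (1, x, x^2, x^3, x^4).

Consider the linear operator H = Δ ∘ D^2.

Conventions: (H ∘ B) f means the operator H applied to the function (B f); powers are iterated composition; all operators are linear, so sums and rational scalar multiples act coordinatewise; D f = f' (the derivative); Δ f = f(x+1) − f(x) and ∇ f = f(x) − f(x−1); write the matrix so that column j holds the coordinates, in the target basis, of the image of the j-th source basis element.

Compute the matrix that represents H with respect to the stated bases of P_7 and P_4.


image of 1: 0
image of x: 0
image of x^2: 0
image of x^3: 6
image of x^4: 24x + 12
image of x^5: 60x^2 + 60x + 20
image of x^6: 120x^3 + 180x^2 + 120x + 30
image of x^7: 210x^4 + 420x^3 + 420x^2 + 210x + 42
each image's coordinates form column j of the matrix

the matrix is [[0, 0, 0, 6, 12, 20, 30, 42]; [0, 0, 0, 0, 24, 60, 120, 210]; [0, 0, 0, 0, 0, 60, 180, 420]; [0, 0, 0, 0, 0, 0, 120, 420]; [0, 0, 0, 0, 0, 0, 0, 210]] (rows listed top to bottom)


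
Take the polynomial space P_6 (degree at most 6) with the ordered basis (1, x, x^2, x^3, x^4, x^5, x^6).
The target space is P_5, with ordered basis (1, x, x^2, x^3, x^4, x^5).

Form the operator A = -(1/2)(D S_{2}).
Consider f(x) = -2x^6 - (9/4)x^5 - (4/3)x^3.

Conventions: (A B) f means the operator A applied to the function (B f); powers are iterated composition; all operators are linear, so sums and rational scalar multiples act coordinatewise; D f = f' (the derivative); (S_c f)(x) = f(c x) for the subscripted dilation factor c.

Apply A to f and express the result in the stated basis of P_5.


the image equals g(x) = 384x^5 + 180x^4 + 16x^2

S_{2} f = -128x^6 - 72x^5 - (32/3)x^3
D S_{2} f = -768x^5 - 360x^4 - 32x^2
(-(1/2)(D S_{2})) f = 384x^5 + 180x^4 + 16x^2


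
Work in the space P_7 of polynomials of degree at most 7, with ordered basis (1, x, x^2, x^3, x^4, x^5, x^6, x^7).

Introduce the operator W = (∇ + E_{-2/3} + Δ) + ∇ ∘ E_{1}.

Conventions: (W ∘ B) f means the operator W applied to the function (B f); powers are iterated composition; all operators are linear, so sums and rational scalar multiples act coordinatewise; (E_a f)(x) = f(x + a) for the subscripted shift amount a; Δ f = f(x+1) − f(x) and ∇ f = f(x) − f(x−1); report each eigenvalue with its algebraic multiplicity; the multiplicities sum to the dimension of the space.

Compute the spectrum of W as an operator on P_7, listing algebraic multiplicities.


λ = 1 (multiplicity 8)

image of 1: 1
image of x: x + 7/3
image of x^2: x^2 + (14/3)x + 13/9
image of x^3: x^3 + 7x^2 + (13/3)x + 73/27
image of x^4: x^4 + (28/3)x^3 + (26/3)x^2 + (292/27)x + 97/81
image of x^5: x^5 + (35/3)x^4 + (130/9)x^3 + (730/27)x^2 + (485/81)x + 697/243
image of x^6: x^6 + 14x^5 + (65/3)x^4 + (1460/27)x^3 + (485/27)x^2 + (1394/81)x + 793/729
image of x^7: x^7 + (49/3)x^6 + (91/3)x^5 + (2555/27)x^4 + (3395/81)x^3 + (4879/81)x^2 + (5551/729)x + 6433/2187
the matrix is upper triangular; its diagonal is (1, 1, 1, 1, 1, 1, 1, 1)
for a triangular matrix the eigenvalues are the diagonal entries, with algebraic multiplicity their repetition count


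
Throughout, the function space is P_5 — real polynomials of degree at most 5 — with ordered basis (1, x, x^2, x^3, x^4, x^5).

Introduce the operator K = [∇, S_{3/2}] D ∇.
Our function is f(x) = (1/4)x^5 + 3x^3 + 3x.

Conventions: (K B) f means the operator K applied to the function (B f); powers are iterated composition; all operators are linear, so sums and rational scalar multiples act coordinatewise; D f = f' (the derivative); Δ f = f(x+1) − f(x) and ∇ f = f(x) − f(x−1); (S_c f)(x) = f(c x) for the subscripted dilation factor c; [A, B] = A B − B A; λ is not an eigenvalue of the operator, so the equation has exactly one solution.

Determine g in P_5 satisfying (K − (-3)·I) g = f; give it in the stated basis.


write g with unknown coordinates in the stated basis and equate coefficients in (K − (-3)·I) g = f
solving from the highest basis element down gives g = (1/12)x^5 + x^3 - (15/8)x^2 + (43/8)x - 131/36
check: K g = (45/8)x^2 - (105/8)x + 131/12
so K g − (-3)·g = (1/4)x^5 + 3x^3 + 3x = f ✓

the result is g(x) = (1/12)x^5 + x^3 - (15/8)x^2 + (43/8)x - 131/36


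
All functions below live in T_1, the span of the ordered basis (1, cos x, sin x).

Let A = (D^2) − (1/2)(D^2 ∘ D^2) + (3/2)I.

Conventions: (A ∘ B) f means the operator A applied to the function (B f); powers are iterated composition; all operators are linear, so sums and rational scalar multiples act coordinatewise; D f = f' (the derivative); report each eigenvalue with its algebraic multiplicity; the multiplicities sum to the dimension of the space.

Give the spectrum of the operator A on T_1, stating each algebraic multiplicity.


image of 1: 3/2
image of cos x: 0
image of sin x: 0
the matrix is diagonal; its diagonal is (3/2, 0, 0)
for a triangular matrix the eigenvalues are the diagonal entries, with algebraic multiplicity their repetition count

λ = 0 (multiplicity 2), λ = 3/2 (multiplicity 1)


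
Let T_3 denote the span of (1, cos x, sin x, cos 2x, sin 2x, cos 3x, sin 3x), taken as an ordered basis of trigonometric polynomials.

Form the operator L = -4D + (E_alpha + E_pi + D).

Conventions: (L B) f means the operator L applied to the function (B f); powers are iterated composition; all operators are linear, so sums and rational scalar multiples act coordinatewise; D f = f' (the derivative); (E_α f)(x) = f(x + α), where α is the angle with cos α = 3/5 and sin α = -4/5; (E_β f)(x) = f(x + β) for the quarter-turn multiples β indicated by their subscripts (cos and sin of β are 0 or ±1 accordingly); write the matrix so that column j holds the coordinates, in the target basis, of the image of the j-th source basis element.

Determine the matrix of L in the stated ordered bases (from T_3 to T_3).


image of 1: 2
image of cos x: -(2/5)cos x + (19/5)sin x
image of sin x: -(19/5)cos x - (2/5)sin x
image of cos 2x: (18/25)cos 2x + (174/25)sin 2x
image of sin 2x: -(174/25)cos 2x + (18/25)sin 2x
image of cos 3x: -(242/125)cos 3x + (1169/125)sin 3x
image of sin 3x: -(1169/125)cos 3x - (242/125)sin 3x
each image's coordinates form column j of the matrix

the matrix is [[2, 0, 0, 0, 0, 0, 0]; [0, -2/5, -19/5, 0, 0, 0, 0]; [0, 19/5, -2/5, 0, 0, 0, 0]; [0, 0, 0, 18/25, -174/25, 0, 0]; [0, 0, 0, 174/25, 18/25, 0, 0]; [0, 0, 0, 0, 0, -242/125, -1169/125]; [0, 0, 0, 0, 0, 1169/125, -242/125]] (rows listed top to bottom)
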